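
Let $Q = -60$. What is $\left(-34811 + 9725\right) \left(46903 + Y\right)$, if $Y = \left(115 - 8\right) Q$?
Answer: $-1015556538$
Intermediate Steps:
$Y = -6420$ ($Y = \left(115 - 8\right) \left(-60\right) = 107 \left(-60\right) = -6420$)
$\left(-34811 + 9725\right) \left(46903 + Y\right) = \left(-34811 + 9725\right) \left(46903 - 6420\right) = \left(-25086\right) 40483 = -1015556538$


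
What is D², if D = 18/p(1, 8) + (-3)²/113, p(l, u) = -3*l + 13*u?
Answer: 8661249/130256569 ≈ 0.066494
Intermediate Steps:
D = 2943/11413 (D = 18/(-3*1 + 13*8) + (-3)²/113 = 18/(-3 + 104) + 9*(1/113) = 18/101 + 9/113 = 2943/11413 ≈ 0.25786)
D² = (2943/11413)² = 8661249/130256569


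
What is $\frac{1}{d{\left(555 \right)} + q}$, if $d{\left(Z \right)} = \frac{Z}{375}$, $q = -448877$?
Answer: $- \frac{25}{11221888} \approx -2.2278 \cdot 10^{-6}$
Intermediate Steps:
$d{\left(Z \right)} = \frac{Z}{375}$ ($d{\left(Z \right)} = Z \frac{1}{375} = \frac{Z}{375}$)
$\frac{1}{d{\left(555 \right)} + q} = \frac{1}{\frac{1}{375} \cdot 555 - 448877} = \frac{1}{\frac{37}{25} - 448877} = \frac{1}{- \frac{11221888}{25}} = - \frac{25}{11221888}$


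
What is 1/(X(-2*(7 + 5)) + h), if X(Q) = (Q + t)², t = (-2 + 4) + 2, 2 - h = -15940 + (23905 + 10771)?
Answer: -1/18334 ≈ -5.4543e-5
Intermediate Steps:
h = -18734 (h = 2 - (-15940 + (23905 + 10771)) = 2 - (-15940 + 34676) = 2 - 1*18736 = 2 - 18736 = -18734)
t = 4 (t = 2 + 2 = 4)
X(Q) = (4 + Q)² (X(Q) = (Q + 4)² = (4 + Q)²)
1/(X(-2*(7 + 5)) + h) = 1/((4 - 2*(7 + 5))² - 18734) = 1/((4 - 2*12)² - 18734) = 1/((4 - 24)² - 18734) = 1/((-20)² - 18734) = 1/(400 - 18734) = 1/(-18334) = -1/18334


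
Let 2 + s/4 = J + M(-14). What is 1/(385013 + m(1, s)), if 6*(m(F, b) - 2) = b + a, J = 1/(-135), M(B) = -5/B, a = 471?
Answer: 5670/2183473907 ≈ 2.5968e-6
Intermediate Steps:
J = -1/135 ≈ -0.0074074
s = -6238/945 (s = -8 + 4*(-1/135 - 5/(-14)) = -8 + 4*(-1/135 - 5*(-1/14)) = -8 + 4*(-1/135 + 5/14) = -8 + 4*(661/1890) = -8 + 1322/945 = -6238/945 ≈ -6.6011)
m(F, b) = 161/2 + b/6 (m(F, b) = 2 + (b + 471)/6 = 2 + (471 + b)/6 = 2 + (157/2 + b/6) = 161/2 + b/6)
1/(385013 + m(1, s)) = 1/(385013 + (161/2 + (⅙)*(-6238/945))) = 1/(385013 + (161/2 - 3119/2835)) = 1/(385013 + 450197/5670) = 1/(2183473907/5670) = 5670/2183473907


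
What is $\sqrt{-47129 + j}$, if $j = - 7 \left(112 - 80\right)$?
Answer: $i \sqrt{47353} \approx 217.61 i$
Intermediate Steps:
$j = -224$ ($j = \left(-7\right) 32 = -224$)
$\sqrt{-47129 + j} = \sqrt{-47129 - 224} = \sqrt{-47353} = i \sqrt{47353}$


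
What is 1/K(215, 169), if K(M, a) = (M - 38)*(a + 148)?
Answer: 1/56109 ≈ 1.7822e-5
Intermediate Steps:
K(M, a) = (-38 + M)*(148 + a)
1/K(215, 169) = 1/(-5624 - 38*169 + 148*215 + 215*169) = 1/(-5624 - 6422 + 31820 + 36335) = 1/56109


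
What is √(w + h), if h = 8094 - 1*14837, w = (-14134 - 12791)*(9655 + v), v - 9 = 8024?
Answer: I*√476256143 ≈ 21823.0*I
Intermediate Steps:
v = 8033 (v = 9 + 8024 = 8033)
w = -476249400 (w = (-14134 - 12791)*(9655 + 8033) = -26925*17688 = -476249400)
h = -6743 (h = 8094 - 14837 = -6743)
√(w + h) = √(-476249400 - 6743) = √(-476256143) = I*√476256143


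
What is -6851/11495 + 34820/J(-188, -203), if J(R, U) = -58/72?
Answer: -14409411079/333355 ≈ -43225.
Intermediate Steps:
J(R, U) = -29/36 (J(R, U) = -58*1/72 = -29/36)
-6851/11495 + 34820/J(-188, -203) = -6851/11495 + 34820/(-29/36) = -6851*1/11495 + 34820*(-36/29) = -6851/11495 - 1253520/29 = -14409411079/333355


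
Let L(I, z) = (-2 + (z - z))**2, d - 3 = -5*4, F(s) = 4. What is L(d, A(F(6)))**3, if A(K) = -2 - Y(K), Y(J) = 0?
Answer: 64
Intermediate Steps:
A(K) = -2 (A(K) = -2 - 1*0 = -2 + 0 = -2)
d = -17 (d = 3 - 5*4 = 3 - 20 = -17)
L(I, z) = 4 (L(I, z) = (-2 + 0)**2 = (-2)**2 = 4)
L(d, A(F(6)))**3 = 4**3 = 64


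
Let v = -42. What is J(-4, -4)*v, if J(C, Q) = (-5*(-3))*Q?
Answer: 2520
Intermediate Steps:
J(C, Q) = 15*Q
J(-4, -4)*v = (15*(-4))*(-42) = -60*(-42) = 2520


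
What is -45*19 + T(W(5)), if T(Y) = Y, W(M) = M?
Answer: -850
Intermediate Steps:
-45*19 + T(W(5)) = -45*19 + 5 = -855 + 5 = -850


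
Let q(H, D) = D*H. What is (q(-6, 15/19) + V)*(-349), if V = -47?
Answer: 343067/19 ≈ 18056.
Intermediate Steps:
(q(-6, 15/19) + V)*(-349) = ((15/19)*(-6) - 47)*(-349) = (-90/19 - 47)*(-349) = -983/19*(-349) = 343067/19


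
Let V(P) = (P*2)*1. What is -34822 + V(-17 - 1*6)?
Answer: -34868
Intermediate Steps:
V(P) = 2*P (V(P) = (2*P)*1 = 2*P)
-34822 + V(-17 - 1*6) = -34822 + 2*(-17 - 1*6) = -34822 + 2*(-17 - 6) = -34822 + 2*(-23) = -34822 - 46 = -34868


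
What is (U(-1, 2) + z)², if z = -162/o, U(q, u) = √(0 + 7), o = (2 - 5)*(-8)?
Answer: 841/16 - 27*√7/2 ≈ 16.845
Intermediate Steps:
o = 24 (o = -3*(-8) = 24)
U(q, u) = √7
z = -27/4 (z = -162/24 = -162*1/24 = -27/4 ≈ -6.7500)
(U(-1, 2) + z)² = (√7 - 27/4)² = (-27/4 + √7)²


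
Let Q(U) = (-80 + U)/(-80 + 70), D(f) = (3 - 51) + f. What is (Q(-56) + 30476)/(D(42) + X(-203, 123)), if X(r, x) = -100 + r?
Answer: -50816/515 ≈ -98.672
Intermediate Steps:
D(f) = -48 + f
Q(U) = 8 - U/10 (Q(U) = (-80 + U)/(-10) = (-80 + U)*(-⅒) = 8 - U/10)
(Q(-56) + 30476)/(D(42) + X(-203, 123)) = ((8 - ⅒*(-56)) + 30476)/((-48 + 42) + (-100 - 203)) = ((8 + 28/5) + 30476)/(-6 - 303) = (68/5 + 30476)/(-309) = (152448/5)*(-1/309) = -50816/515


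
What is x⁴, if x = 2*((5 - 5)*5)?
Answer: 0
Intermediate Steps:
x = 0 (x = 2*(0*5) = 2*0 = 0)
x⁴ = 0⁴ = 0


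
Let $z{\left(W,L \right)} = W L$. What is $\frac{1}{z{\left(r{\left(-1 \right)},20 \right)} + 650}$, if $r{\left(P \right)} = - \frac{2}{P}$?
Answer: $\frac{1}{690} \approx 0.0014493$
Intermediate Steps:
$z{\left(W,L \right)} = L W$
$\frac{1}{z{\left(r{\left(-1 \right)},20 \right)} + 650} = \frac{1}{20 \left(- \frac{2}{-1}\right) + 650} = \frac{1}{20 \left(\left(-2\right) \left(-1\right)\right) + 650} = \frac{1}{20 \cdot 2 + 650} = \frac{1}{40 + 650} = \frac{1}{690}$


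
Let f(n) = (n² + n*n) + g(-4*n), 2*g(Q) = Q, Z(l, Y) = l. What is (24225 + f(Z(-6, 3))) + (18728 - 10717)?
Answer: 32320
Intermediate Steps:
g(Q) = Q/2
f(n) = -2*n + 2*n² (f(n) = (n² + n*n) + (-4*n)/2 = (n² + n²) - 2*n = 2*n² - 2*n = -2*n + 2*n²)
(24225 + f(Z(-6, 3))) + (18728 - 10717) = (24225 + 2*(-6)*(-1 - 6)) + (18728 - 10717) = (24225 + 2*(-6)*(-7)) + 8011 = (24225 + 84) + 8011 = 24309 + 8011 = 32320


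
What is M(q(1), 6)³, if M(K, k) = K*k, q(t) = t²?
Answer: 216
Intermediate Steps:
M(q(1), 6)³ = (1²*6)³ = (1*6)³ = 6³ = 216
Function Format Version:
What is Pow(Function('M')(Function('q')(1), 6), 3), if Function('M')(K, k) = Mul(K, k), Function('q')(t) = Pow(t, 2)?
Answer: 216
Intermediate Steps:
Pow(Function('M')(Function('q')(1), 6), 3) = Pow(Mul(Pow(1, 2), 6), 3) = Pow(Mul(1, 6), 3) = Pow(6, 3) = 216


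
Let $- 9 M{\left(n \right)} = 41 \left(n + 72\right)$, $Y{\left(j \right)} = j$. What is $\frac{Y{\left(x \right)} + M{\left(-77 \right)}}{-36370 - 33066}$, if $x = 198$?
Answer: $- \frac{1987}{624924} \approx -0.0031796$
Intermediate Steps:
$M{\left(n \right)} = -328 - \frac{41 n}{9}$ ($M{\left(n \right)} = - \frac{41 \left(n + 72\right)}{9} = - \frac{41 \left(72 + n\right)}{9} = - \frac{2952 + 41 n}{9} = -328 - \frac{41 n}{9}$)
$\frac{Y{\left(x \right)} + M{\left(-77 \right)}}{-36370 - 33066} = \frac{198 - - \frac{205}{9}}{-36370 - 33066} = \frac{198 + \left(-328 + \frac{3157}{9}\right)}{-69436} = \left(198 + \frac{205}{9}\right) \left(- \frac{1}{69436}\right) = \frac{1987}{9} \left(- \frac{1}{69436}\right) = - \frac{1987}{624924}$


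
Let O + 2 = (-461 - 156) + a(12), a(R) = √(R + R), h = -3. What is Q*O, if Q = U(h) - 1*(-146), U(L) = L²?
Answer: -95945 + 310*√6 ≈ -95186.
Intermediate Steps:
Q = 155 (Q = (-3)² - 1*(-146) = 9 + 146 = 155)
a(R) = √2*√R (a(R) = √(2*R) = √2*√R)
O = -619 + 2*√6 (O = -2 + ((-461 - 156) + √2*√12) = -2 + (-617 + √2*(2*√3)) = -2 + (-617 + 2*√6) = -619 + 2*√6 ≈ -614.10)
Q*O = 155*(-619 + 2*√6) = -95945 + 310*√6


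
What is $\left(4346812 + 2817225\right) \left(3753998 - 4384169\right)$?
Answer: $-4514568360327$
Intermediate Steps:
$\left(4346812 + 2817225\right) \left(3753998 - 4384169\right) = 7164037 \left(-630171\right) = -4514568360327$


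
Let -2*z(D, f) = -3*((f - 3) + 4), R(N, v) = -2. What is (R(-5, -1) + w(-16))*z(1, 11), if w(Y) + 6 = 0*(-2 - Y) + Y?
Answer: -432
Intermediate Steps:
w(Y) = -6 + Y (w(Y) = -6 + (0*(-2 - Y) + Y) = -6 + (0 + Y) = -6 + Y)
z(D, f) = 3/2 + 3*f/2 (z(D, f) = -(-3)*((f - 3) + 4)/2 = -(-3)*((-3 + f) + 4)/2 = -(-3)*(1 + f)/2 = -(-3 - 3*f)/2 = 3/2 + 3*f/2)
(R(-5, -1) + w(-16))*z(1, 11) = (-2 + (-6 - 16))*(3/2 + (3/2)*11) = (-2 - 22)*(3/2 + 33/2) = -24*18 = -432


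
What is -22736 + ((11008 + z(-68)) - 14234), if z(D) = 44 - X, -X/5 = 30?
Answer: -25768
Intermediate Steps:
X = -150 (X = -5*30 = -150)
z(D) = 194 (z(D) = 44 - 1*(-150) = 44 + 150 = 194)
-22736 + ((11008 + z(-68)) - 14234) = -22736 + ((11008 + 194) - 14234) = -22736 + (11202 - 14234) = -22736 - 3032 = -25768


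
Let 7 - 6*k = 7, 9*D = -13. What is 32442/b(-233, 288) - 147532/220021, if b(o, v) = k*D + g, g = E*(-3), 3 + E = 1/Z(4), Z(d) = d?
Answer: 9515605524/2420231 ≈ 3931.7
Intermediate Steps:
D = -13/9 (D = (⅑)*(-13) = -13/9 ≈ -1.4444)
k = 0 (k = 7/6 - ⅙*7 = 7/6 - 7/6 = 0)
E = -11/4 (E = -3 + 1/4 = -3 + 1*(¼) = -3 + ¼ = -11/4 ≈ -2.7500)
g = 33/4 (g = -11/4*(-3) = 33/4 ≈ 8.2500)
b(o, v) = 33/4 (b(o, v) = 0*(-13/9) + 33/4 = 0 + 33/4 = 33/4)
32442/b(-233, 288) - 147532/220021 = 32442/(33/4) - 147532/220021 = 32442*(4/33) - 147532*1/220021 = 43256/11 - 147532/220021 = 9515605524/2420231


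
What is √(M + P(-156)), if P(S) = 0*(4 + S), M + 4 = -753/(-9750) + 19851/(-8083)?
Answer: I*√176076589924430/5253950 ≈ 2.5256*I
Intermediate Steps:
M = -167565917/26269750 (M = -4 + (-753/(-9750) + 19851/(-8083)) = -4 + (-753*(-1/9750) + 19851*(-1/8083)) = -4 + (251/3250 - 19851/8083) = -4 - 62486917/26269750 = -167565917/26269750 ≈ -6.3787)
P(S) = 0
√(M + P(-156)) = √(-167565917/26269750 + 0) = √(-167565917/26269750) = I*√176076589924430/5253950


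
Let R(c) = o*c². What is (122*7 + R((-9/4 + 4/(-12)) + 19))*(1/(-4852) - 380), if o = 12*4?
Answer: -25426078777/4852 ≈ -5.2403e+6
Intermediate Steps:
o = 48
R(c) = 48*c²
(122*7 + R((-9/4 + 4/(-12)) + 19))*(1/(-4852) - 380) = (122*7 + 48*((-9/4 + 4/(-12)) + 19)²)*(1/(-4852) - 380) = (854 + 48*((-9*¼ + 4*(-1/12)) + 19)²)*(-1/4852 - 380) = (854 + 48*((-9/4 - ⅓) + 19)²)*(-1843761/4852) = (854 + 48*(-31/12 + 19)²)*(-1843761/4852) = (854 + 48*(197/12)²)*(-1843761/4852) = (854 + 48*(38809/144))*(-1843761/4852) = (854 + 38809/3)*(-1843761/4852) = (41371/3)*(-1843761/4852) = -25426078777/4852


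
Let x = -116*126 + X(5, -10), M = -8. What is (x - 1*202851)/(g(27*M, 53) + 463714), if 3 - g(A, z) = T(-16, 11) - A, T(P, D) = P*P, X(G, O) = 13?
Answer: -217454/463245 ≈ -0.46941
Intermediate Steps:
T(P, D) = P²
g(A, z) = -253 + A (g(A, z) = 3 - ((-16)² - A) = 3 - (256 - A) = 3 + (-256 + A) = -253 + A)
x = -14603 (x = -116*126 + 13 = -14616 + 13 = -14603)
(x - 1*202851)/(g(27*M, 53) + 463714) = (-14603 - 1*202851)/((-253 + 27*(-8)) + 463714) = (-14603 - 202851)/((-253 - 216) + 463714) = -217454/(-469 + 463714) = -217454/463245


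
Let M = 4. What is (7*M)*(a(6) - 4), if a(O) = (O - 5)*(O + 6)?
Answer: 224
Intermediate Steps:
a(O) = (-5 + O)*(6 + O)
(7*M)*(a(6) - 4) = (7*4)*((-30 + 6 + 6²) - 4) = 28*((-30 + 6 + 36) - 4) = 28*(12 - 4) = 28*8 = 224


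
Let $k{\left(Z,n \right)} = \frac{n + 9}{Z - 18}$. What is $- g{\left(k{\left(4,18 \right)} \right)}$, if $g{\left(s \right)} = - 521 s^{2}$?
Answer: $\frac{379809}{196} \approx 1937.8$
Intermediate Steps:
$k{\left(Z,n \right)} = \frac{9 + n}{-18 + Z}$
$- g{\left(k{\left(4,18 \right)} \right)} = - \left(-521\right) \left(\frac{9 + 18}{-18 + 4}\right)^{2} = - \left(-521\right) \left(\frac{1}{-14} \cdot 27\right)^{2} = - \left(-521\right) \left(\left(- \frac{1}{14}\right) 27\right)^{2} = - \left(-521\right) \left(- \frac{27}{14}\right)^{2} = - \frac{\left(-521\right) 729}{196} = \left(-1\right) \left(- \frac{379809}{196}\right) = \frac{379809}{196}$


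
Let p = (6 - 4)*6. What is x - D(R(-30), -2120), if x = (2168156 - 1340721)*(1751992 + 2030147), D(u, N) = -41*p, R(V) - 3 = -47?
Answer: 3129474183957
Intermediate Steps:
p = 12 (p = 2*6 = 12)
R(V) = -44 (R(V) = 3 - 47 = -44)
D(u, N) = -492 (D(u, N) = -41*12 = -492)
x = 3129474183465 (x = 827435*3782139 = 3129474183465)
x - D(R(-30), -2120) = 3129474183465 - 1*(-492) = 3129474183465 + 492 = 3129474183957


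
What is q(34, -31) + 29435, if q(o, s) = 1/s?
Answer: 912484/31 ≈ 29435.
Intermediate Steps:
q(34, -31) + 29435 = 1/(-31) + 29435 = -1/31 + 29435 = 912484/31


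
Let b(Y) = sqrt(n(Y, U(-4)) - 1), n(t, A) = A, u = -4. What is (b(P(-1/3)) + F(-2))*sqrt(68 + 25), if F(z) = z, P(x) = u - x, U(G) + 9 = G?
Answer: sqrt(93)*(-2 + I*sqrt(14)) ≈ -19.287 + 36.083*I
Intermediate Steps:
U(G) = -9 + G
P(x) = -4 - x
b(Y) = I*sqrt(14) (b(Y) = sqrt((-9 - 4) - 1) = sqrt(-13 - 1) = sqrt(-14) = I*sqrt(14))
(b(P(-1/3)) + F(-2))*sqrt(68 + 25) = (I*sqrt(14) - 2)*sqrt(68 + 25) = (-2 + I*sqrt(14))*sqrt(93) = sqrt(93)*(-2 + I*sqrt(14))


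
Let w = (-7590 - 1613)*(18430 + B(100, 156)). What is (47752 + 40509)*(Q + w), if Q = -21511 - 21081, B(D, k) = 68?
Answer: -15029055366046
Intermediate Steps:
w = -170237094 (w = (-7590 - 1613)*(18430 + 68) = -9203*18498 = -170237094)
Q = -42592
(47752 + 40509)*(Q + w) = (47752 + 40509)*(-42592 - 170237094) = 88261*(-170279686) = -15029055366046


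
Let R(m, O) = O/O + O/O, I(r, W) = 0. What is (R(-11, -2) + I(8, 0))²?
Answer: 4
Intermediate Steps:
R(m, O) = 2 (R(m, O) = 1 + 1 = 2)
(R(-11, -2) + I(8, 0))² = (2 + 0)² = 2² = 4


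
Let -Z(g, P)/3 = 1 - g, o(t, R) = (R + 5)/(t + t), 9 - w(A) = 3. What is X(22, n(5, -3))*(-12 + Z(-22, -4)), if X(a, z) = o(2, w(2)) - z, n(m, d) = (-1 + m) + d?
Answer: -567/4 ≈ -141.75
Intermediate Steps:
w(A) = 6 (w(A) = 9 - 1*3 = 9 - 3 = 6)
n(m, d) = -1 + d + m
o(t, R) = (5 + R)/(2*t) (o(t, R) = (5 + R)/((2*t)) = (5 + R)*(1/(2*t)) = (5 + R)/(2*t))
X(a, z) = 11/4 - z (X(a, z) = (½)*(5 + 6)/2 - z = (½)*(½)*11 - z = 11/4 - z)
Z(g, P) = -3 + 3*g (Z(g, P) = -3*(1 - g) = -3 + 3*g)
X(22, n(5, -3))*(-12 + Z(-22, -4)) = (11/4 - (-1 - 3 + 5))*(-12 + (-3 + 3*(-22))) = (11/4 - 1*1)*(-12 + (-3 - 66)) = (11/4 - 1)*(-12 - 69) = (7/4)*(-81) = -567/4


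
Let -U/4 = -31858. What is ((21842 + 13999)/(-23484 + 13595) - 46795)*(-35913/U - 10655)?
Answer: 157097369318142827/315043762 ≈ 4.9865e+8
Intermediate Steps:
U = 127432 (U = -4*(-31858) = 127432)
((21842 + 13999)/(-23484 + 13595) - 46795)*(-35913/U - 10655) = ((21842 + 13999)/(-23484 + 13595) - 46795)*(-35913/127432 - 10655) = (35841/(-9889) - 46795)*(-35913*1/127432 - 10655) = (35841*(-1/9889) - 46795)*(-35913/127432 - 10655) = (-35841/9889 - 46795)*(-1357823873/127432) = -462791596/9889*(-1357823873/127432) = 157097369318142827/315043762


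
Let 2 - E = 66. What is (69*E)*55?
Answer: -242880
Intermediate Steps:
E = -64 (E = 2 - 1*66 = 2 - 66 = -64)
(69*E)*55 = (69*(-64))*55 = -4416*55 = -242880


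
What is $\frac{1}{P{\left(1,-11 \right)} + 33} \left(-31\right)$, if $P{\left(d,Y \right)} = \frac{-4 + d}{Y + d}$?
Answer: $- \frac{310}{333} \approx -0.93093$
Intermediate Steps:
$P{\left(d,Y \right)} = \frac{-4 + d}{Y + d}$
$\frac{1}{P{\left(1,-11 \right)} + 33} \left(-31\right) = \frac{1}{\frac{-4 + 1}{-11 + 1} + 33} \left(-31\right) = \frac{1}{\frac{1}{-10} \left(-3\right) + 33} \left(-31\right) = \frac{1}{\left(- \frac{1}{10}\right) \left(-3\right) + 33} \left(-31\right) = \frac{1}{\frac{3}{10} + 33} \left(-31\right) = \frac{1}{\frac{333}{10}} \left(-31\right) = \frac{10}{333} \left(-31\right) = - \frac{310}{333}$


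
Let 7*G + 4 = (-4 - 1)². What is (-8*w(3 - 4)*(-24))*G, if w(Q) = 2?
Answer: 1152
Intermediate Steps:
G = 3 (G = -4/7 + (-4 - 1)²/7 = -4/7 + (⅐)*(-5)² = -4/7 + (⅐)*25 = -4/7 + 25/7 = 3)
(-8*w(3 - 4)*(-24))*G = (-8*2*(-24))*3 = -16*(-24)*3 = 384*3 = 1152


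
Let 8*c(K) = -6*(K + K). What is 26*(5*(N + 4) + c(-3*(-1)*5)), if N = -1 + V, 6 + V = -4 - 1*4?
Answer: -2015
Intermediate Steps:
V = -14 (V = -6 + (-4 - 1*4) = -6 + (-4 - 4) = -6 - 8 = -14)
c(K) = -3*K/2 (c(K) = (-6*(K + K))/8 = (-12*K)/8 = -3*K/2)
N = -15 (N = -1 - 14 = -15)
26*(5*(N + 4) + c(-3*(-1)*5)) = 26*(5*(-15 + 4) - 3*(-3*(-1))*5/2) = 26*(5*(-11) - 9*5/2) = 26*(-55 - 3/2*15) = 26*(-55 - 45/2) = 26*(-155/2) = -2015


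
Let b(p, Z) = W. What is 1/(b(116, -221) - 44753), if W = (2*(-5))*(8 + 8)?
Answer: -1/44913 ≈ -2.2265e-5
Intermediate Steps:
W = -160 (W = -10*16 = -160)
b(p, Z) = -160
1/(b(116, -221) - 44753) = 1/(-160 - 44753) = 1/(-44913) = -1/44913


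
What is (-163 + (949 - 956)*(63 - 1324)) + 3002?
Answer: 11666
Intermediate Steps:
(-163 + (949 - 956)*(63 - 1324)) + 3002 = (-163 - 7*(-1261)) + 3002 = (-163 + 8827) + 3002 = 8664 + 3002 = 11666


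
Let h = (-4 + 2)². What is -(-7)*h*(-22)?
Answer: -616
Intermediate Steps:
h = 4 (h = (-2)² = 4)
-(-7)*h*(-22) = -(-7)*4*(-22) = -7*(-4)*(-22) = 28*(-22) = -616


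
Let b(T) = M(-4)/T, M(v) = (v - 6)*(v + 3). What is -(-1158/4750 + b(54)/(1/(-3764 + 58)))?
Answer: 44024383/64125 ≈ 686.54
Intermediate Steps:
M(v) = (-6 + v)*(3 + v)
b(T) = 10/T (b(T) = (-18 + (-4)**2 - 3*(-4))/T = (-18 + 16 + 12)/T = 10/T)
-(-1158/4750 + b(54)/(1/(-3764 + 58))) = -(-1158/4750 + (10/54)/(1/(-3764 + 58))) = -(-1158*1/4750 + (10*(1/54))/(1/(-3706))) = -(-579/2375 + 5/(27*(-1/3706))) = -(-579/2375 + (5/27)*(-3706)) = -(-579/2375 - 18530/27) = -1*(-44024383/64125) = 44024383/64125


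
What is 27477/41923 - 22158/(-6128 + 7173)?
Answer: -900216369/43809535 ≈ -20.548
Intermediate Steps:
27477/41923 - 22158/(-6128 + 7173) = 27477*(1/41923) - 22158/1045 = 27477/41923 - 22158*1/1045 = 27477/41923 - 22158/1045 = -900216369/43809535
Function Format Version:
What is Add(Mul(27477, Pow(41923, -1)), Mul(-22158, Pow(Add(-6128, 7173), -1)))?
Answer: Rational(-900216369, 43809535) ≈ -20.548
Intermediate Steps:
Add(Mul(27477, Pow(41923, -1)), Mul(-22158, Pow(Add(-6128, 7173), -1))) = Add(Mul(27477, Rational(1, 41923)), Mul(-22158, Pow(1045, -1))) = Add(Rational(27477, 41923), Mul(-22158, Rational(1, 1045))) = Add(Rational(27477, 41923), Rational(-22158, 1045)) = Rational(-900216369, 43809535)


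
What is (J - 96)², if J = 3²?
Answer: 7569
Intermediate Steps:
J = 9
(J - 96)² = (9 - 96)² = (-87)² = 7569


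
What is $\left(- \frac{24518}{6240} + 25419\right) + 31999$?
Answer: $\frac{13779377}{240} \approx 57414.0$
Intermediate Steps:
$\left(- \frac{24518}{6240} + 25419\right) + 31999 = \left(\left(-24518\right) \frac{1}{6240} + 25419\right) + 31999 = \left(- \frac{943}{240} + 25419\right) + 31999 = \frac{6099617}{240} + 31999 = \frac{13779377}{240}$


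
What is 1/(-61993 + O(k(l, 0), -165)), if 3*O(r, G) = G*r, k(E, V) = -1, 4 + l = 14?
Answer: -1/61938 ≈ -1.6145e-5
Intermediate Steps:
l = 10 (l = -4 + 14 = 10)
O(r, G) = G*r/3 (O(r, G) = (G*r)/3 = G*r/3)
1/(-61993 + O(k(l, 0), -165)) = 1/(-61993 + (1/3)*(-165)*(-1)) = 1/(-61993 + 55) = 1/(-61938) = -1/61938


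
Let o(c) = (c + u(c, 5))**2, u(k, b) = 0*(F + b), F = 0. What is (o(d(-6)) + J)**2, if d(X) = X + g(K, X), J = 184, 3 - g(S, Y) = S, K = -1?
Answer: 35344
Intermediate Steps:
u(k, b) = 0 (u(k, b) = 0*(0 + b) = 0*b = 0)
g(S, Y) = 3 - S
d(X) = 4 + X (d(X) = X + (3 - 1*(-1)) = X + (3 + 1) = X + 4 = 4 + X)
o(c) = c**2 (o(c) = (c + 0)**2 = c**2)
(o(d(-6)) + J)**2 = ((4 - 6)**2 + 184)**2 = ((-2)**2 + 184)**2 = (4 + 184)**2 = 188**2 = 35344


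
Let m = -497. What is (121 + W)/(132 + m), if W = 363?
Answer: -484/365 ≈ -1.3260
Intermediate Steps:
(121 + W)/(132 + m) = (121 + 363)/(132 - 497) = 484/(-365) = 484*(-1/365) = -484/365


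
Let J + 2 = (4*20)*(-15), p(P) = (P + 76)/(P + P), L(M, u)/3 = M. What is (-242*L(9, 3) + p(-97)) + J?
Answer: -1500763/194 ≈ -7735.9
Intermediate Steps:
L(M, u) = 3*M
p(P) = (76 + P)/(2*P) (p(P) = (76 + P)/((2*P)) = (76 + P)*(1/(2*P)) = (76 + P)/(2*P))
J = -1202 (J = -2 + (4*20)*(-15) = -2 + 80*(-15) = -2 - 1200 = -1202)
(-242*L(9, 3) + p(-97)) + J = (-726*9 + (½)*(76 - 97)/(-97)) - 1202 = (-242*27 + (½)*(-1/97)*(-21)) - 1202 = (-6534 + 21/194) - 1202 = -1267575/194 - 1202 = -1500763/194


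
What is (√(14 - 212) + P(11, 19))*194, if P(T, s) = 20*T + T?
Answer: 44814 + 582*I*√22 ≈ 44814.0 + 2729.8*I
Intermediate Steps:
P(T, s) = 21*T
(√(14 - 212) + P(11, 19))*194 = (√(14 - 212) + 21*11)*194 = (√(-198) + 231)*194 = (3*I*√22 + 231)*194 = (231 + 3*I*√22)*194 = 44814 + 582*I*√22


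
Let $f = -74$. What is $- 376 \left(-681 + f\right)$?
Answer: $283880$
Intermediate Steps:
$- 376 \left(-681 + f\right) = - 376 \left(-681 - 74\right) = \left(-376\right) \left(-755\right) = 283880$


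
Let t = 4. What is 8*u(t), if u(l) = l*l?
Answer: 128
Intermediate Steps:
u(l) = l**2
8*u(t) = 8*4**2 = 8*16 = 128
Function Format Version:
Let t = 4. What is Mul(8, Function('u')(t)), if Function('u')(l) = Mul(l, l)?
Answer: 128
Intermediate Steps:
Function('u')(l) = Pow(l, 2)
Mul(8, Function('u')(t)) = Mul(8, Pow(4, 2)) = Mul(8, 16) = 128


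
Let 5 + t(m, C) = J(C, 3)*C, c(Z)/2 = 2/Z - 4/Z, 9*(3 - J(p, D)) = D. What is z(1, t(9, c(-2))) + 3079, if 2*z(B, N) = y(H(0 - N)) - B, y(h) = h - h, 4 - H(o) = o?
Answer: 6157/2 ≈ 3078.5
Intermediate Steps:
J(p, D) = 3 - D/9
H(o) = 4 - o
y(h) = 0
c(Z) = -4/Z (c(Z) = 2*(2/Z - 4/Z) = 2*(-2/Z) = -4/Z)
t(m, C) = -5 + 8*C/3 (t(m, C) = -5 + (3 - ⅑*3)*C = -5 + (3 - ⅓)*C = -5 + 8*C/3)
z(B, N) = -B/2 (z(B, N) = (0 - B)/2 = (-B)/2 = -B/2)
z(1, t(9, c(-2))) + 3079 = -½*1 + 3079 = -½ + 3079 = 6157/2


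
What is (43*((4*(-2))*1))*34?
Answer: -11696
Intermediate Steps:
(43*((4*(-2))*1))*34 = (43*(-8*1))*34 = (43*(-8))*34 = -344*34 = -11696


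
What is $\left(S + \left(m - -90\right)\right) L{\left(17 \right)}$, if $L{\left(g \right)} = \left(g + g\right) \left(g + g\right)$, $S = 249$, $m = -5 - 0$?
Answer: $386104$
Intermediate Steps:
$m = -5$ ($m = -5 + 0 = -5$)
$L{\left(g \right)} = 4 g^{2}$ ($L{\left(g \right)} = 2 g 2 g = 4 g^{2}$)
$\left(S + \left(m - -90\right)\right) L{\left(17 \right)} = \left(249 - -85\right) 4 \cdot 17^{2} = \left(249 + \left(-5 + 90\right)\right) 4 \cdot 289 = \left(249 + 85\right) 1156 = 334 \cdot 1156 = 386104$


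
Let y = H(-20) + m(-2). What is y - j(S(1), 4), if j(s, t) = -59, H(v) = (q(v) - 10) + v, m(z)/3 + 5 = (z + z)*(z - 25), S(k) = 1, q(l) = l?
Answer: 318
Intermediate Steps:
m(z) = -15 + 6*z*(-25 + z) (m(z) = -15 + 3*((z + z)*(z - 25)) = -15 + 3*((2*z)*(-25 + z)) = -15 + 3*(2*z*(-25 + z)) = -15 + 6*z*(-25 + z))
H(v) = -10 + 2*v (H(v) = (v - 10) + v = (-10 + v) + v = -10 + 2*v)
y = 259 (y = (-10 + 2*(-20)) + (-15 - 150*(-2) + 6*(-2)²) = (-10 - 40) + (-15 + 300 + 6*4) = -50 + (-15 + 300 + 24) = -50 + 309 = 259)
y - j(S(1), 4) = 259 - 1*(-59) = 259 + 59 = 318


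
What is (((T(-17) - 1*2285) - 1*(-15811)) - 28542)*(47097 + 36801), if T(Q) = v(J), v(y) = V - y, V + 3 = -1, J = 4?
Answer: -1260483552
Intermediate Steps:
V = -4 (V = -3 - 1 = -4)
v(y) = -4 - y
T(Q) = -8 (T(Q) = -4 - 1*4 = -4 - 4 = -8)
(((T(-17) - 1*2285) - 1*(-15811)) - 28542)*(47097 + 36801) = (((-8 - 1*2285) - 1*(-15811)) - 28542)*(47097 + 36801) = (((-8 - 2285) + 15811) - 28542)*83898 = ((-2293 + 15811) - 28542)*83898 = (13518 - 28542)*83898 = -15024*83898 = -1260483552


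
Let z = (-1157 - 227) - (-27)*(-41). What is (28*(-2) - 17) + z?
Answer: -2564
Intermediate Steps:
z = -2491 (z = -1384 - 1*1107 = -1384 - 1107 = -2491)
(28*(-2) - 17) + z = (28*(-2) - 17) - 2491 = (-56 - 17) - 2491 = -73 - 2491 = -2564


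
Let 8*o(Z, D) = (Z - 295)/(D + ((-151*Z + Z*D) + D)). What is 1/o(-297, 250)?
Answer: 28903/74 ≈ 390.58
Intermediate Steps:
o(Z, D) = (-295 + Z)/(8*(-151*Z + 2*D + D*Z)) (o(Z, D) = ((Z - 295)/(D + ((-151*Z + Z*D) + D)))/8 = ((-295 + Z)/(D + ((-151*Z + D*Z) + D)))/8 = ((-295 + Z)/(D + (D - 151*Z + D*Z)))/8 = ((-295 + Z)/(-151*Z + 2*D + D*Z))/8 = (-295 + Z)/(8*(-151*Z + 2*D + D*Z)))
1/o(-297, 250) = 1/((-295 - 297)/(8*(-151*(-297) + 2*250 + 250*(-297)))) = 1/((⅛)*(-592)/(44847 + 500 - 74250)) = 1/((⅛)*(-592)/(-28903)) = 1/((⅛)*(-1/28903)*(-592)) = 1/(74/28903) = 28903/74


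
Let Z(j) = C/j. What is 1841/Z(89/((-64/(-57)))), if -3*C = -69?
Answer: 9339393/1472 ≈ 6344.7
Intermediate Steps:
C = 23 (C = -1/3*(-69) = 23)
Z(j) = 23/j
1841/Z(89/((-64/(-57)))) = 1841/((23/((89/((-64/(-57))))))) = 1841/((23/((89/((-64*(-1/57))))))) = 1841/((23/((89/(64/57))))) = 1841/((23/((89*(57/64))))) = 1841/((23/(5073/64))) = 1841/((23*(64/5073))) = 1841/(1472/5073) = 1841*(5073/1472) = 9339393/1472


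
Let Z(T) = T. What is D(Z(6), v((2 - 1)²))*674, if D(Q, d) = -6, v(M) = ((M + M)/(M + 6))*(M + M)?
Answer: -4044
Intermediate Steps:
v(M) = 4*M²/(6 + M) (v(M) = ((2*M)/(6 + M))*(2*M) = (2*M/(6 + M))*(2*M) = 4*M²/(6 + M))
D(Z(6), v((2 - 1)²))*674 = -6*674 = -4044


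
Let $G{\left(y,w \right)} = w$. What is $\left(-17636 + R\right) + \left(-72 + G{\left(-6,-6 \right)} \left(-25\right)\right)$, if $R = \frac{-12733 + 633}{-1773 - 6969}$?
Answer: $- \frac{76739968}{4371} \approx -17557.0$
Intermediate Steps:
$R = \frac{6050}{4371}$ ($R = - \frac{12100}{-8742} = \left(-12100\right) \left(- \frac{1}{8742}\right) = \frac{6050}{4371} \approx 1.3841$)
$\left(-17636 + R\right) + \left(-72 + G{\left(-6,-6 \right)} \left(-25\right)\right) = \left(-17636 + \frac{6050}{4371}\right) - -78 = - \frac{77080906}{4371} + \left(-72 + 150\right) = - \frac{77080906}{4371} + 78 = - \frac{76739968}{4371}$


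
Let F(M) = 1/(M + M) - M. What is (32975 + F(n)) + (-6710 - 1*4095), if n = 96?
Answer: 4238209/192 ≈ 22074.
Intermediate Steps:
F(M) = 1/(2*M) - M
(32975 + F(n)) + (-6710 - 1*4095) = (32975 + ((½)/96 - 1*96)) + (-6710 - 1*4095) = (32975 + ((½)*(1/96) - 96)) + (-6710 - 4095) = (32975 + (1/192 - 96)) - 10805 = (32975 - 18431/192) - 10805 = 6312769/192 - 10805 = 4238209/192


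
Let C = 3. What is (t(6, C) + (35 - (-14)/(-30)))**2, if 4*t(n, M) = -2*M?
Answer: 982081/900 ≈ 1091.2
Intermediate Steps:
t(n, M) = -M/2 (t(n, M) = (-2*M)/4 = -M/2)
(t(6, C) + (35 - (-14)/(-30)))**2 = (-1/2*3 + (35 - (-14)/(-30)))**2 = (-3/2 + (35 - (-14)*(-1)/30))**2 = (-3/2 + (35 - 1*7/15))**2 = (-3/2 + (35 - 7/15))**2 = (-3/2 + 518/15)**2 = (991/30)**2 = 982081/900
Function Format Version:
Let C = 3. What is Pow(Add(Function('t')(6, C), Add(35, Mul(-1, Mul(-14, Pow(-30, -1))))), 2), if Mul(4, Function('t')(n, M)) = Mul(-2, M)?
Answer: Rational(982081, 900) ≈ 1091.2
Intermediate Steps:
Function('t')(n, M) = Mul(Rational(-1, 2), M) (Function('t')(n, M) = Mul(Rational(1, 4), Mul(-2, M)) = Mul(Rational(-1, 2), M))
Pow(Add(Function('t')(6, C), Add(35, Mul(-1, Mul(-14, Pow(-30, -1))))), 2) = Pow(Add(Mul(Rational(-1, 2), 3), Add(35, Mul(-1, Mul(-14, Pow(-30, -1))))), 2) = Pow(Add(Rational(-3, 2), Add(35, Mul(-1, Mul(-14, Rational(-1, 30))))), 2) = Pow(Add(Rational(-3, 2), Add(35, Mul(-1, Rational(7, 15)))), 2) = Pow(Add(Rational(-3, 2), Add(35, Rational(-7, 15))), 2) = Pow(Add(Rational(-3, 2), Rational(518, 15)), 2) = Pow(Rational(991, 30), 2) = Rational(982081, 900)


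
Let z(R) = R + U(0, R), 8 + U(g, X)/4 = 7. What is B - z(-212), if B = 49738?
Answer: 49954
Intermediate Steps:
U(g, X) = -4 (U(g, X) = -32 + 4*7 = -32 + 28 = -4)
z(R) = -4 + R (z(R) = R - 4 = -4 + R)
B - z(-212) = 49738 - (-4 - 212) = 49738 - 1*(-216) = 49738 + 216 = 49954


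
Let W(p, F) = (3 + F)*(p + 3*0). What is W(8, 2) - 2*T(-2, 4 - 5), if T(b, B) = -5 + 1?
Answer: 48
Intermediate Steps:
W(p, F) = p*(3 + F) (W(p, F) = (3 + F)*(p + 0) = (3 + F)*p = p*(3 + F))
T(b, B) = -4
W(8, 2) - 2*T(-2, 4 - 5) = 8*(3 + 2) - 2*(-4) = 8*5 + 8 = 40 + 8 = 48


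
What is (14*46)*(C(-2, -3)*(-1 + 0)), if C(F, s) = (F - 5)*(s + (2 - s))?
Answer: 9016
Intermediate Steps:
C(F, s) = -10 + 2*F (C(F, s) = (-5 + F)*2 = -10 + 2*F)
(14*46)*(C(-2, -3)*(-1 + 0)) = (14*46)*((-10 + 2*(-2))*(-1 + 0)) = 644*((-10 - 4)*(-1)) = 644*(-14*(-1)) = 644*14 = 9016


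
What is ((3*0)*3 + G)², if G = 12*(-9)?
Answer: 11664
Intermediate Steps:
G = -108
((3*0)*3 + G)² = ((3*0)*3 - 108)² = (0*3 - 108)² = (0 - 108)² = (-108)² = 11664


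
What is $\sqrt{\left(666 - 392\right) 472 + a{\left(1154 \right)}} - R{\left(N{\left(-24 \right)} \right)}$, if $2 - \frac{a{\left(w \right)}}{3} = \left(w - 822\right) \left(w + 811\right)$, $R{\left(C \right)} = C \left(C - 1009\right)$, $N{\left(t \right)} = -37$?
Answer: $-38702 + i \sqrt{1827806} \approx -38702.0 + 1352.0 i$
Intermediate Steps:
$R{\left(C \right)} = C \left(-1009 + C\right)$
$a{\left(w \right)} = 6 - 3 \left(-822 + w\right) \left(811 + w\right)$ ($a{\left(w \right)} = 6 - 3 \left(w - 822\right) \left(w + 811\right) = 6 - 3 \left(-822 + w\right) \left(811 + w\right)$)
$\sqrt{\left(666 - 392\right) 472 + a{\left(1154 \right)}} - R{\left(N{\left(-24 \right)} \right)} = \sqrt{\left(666 - 392\right) 472 + \left(1999932 - 3 \cdot 1154^{2} + 33 \cdot 1154\right)} - - 37 \left(-1009 - 37\right) = \sqrt{274 \cdot 472 + \left(1999932 - 3995148 + 38082\right)} - \left(-37\right) \left(-1046\right) = \sqrt{129328 + \left(1999932 - 3995148 + 38082\right)} - 38702 = \sqrt{129328 - 1957134} - 38702 = \sqrt{-1827806} - 38702 = i \sqrt{1827806} - 38702 = -38702 + i \sqrt{1827806}$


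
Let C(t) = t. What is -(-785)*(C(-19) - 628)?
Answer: -507895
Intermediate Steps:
-(-785)*(C(-19) - 628) = -(-785)*(-19 - 628) = -(-785)*(-647) = -1*507895 = -507895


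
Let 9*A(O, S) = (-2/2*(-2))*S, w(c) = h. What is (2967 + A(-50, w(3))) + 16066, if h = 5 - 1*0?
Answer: 171307/9 ≈ 19034.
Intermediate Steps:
h = 5 (h = 5 + 0 = 5)
w(c) = 5
A(O, S) = 2*S/9 (A(O, S) = ((-2/2*(-2))*S)/9 = ((-2*½*(-2))*S)/9 = ((-1*(-2))*S)/9 = (2*S)/9 = 2*S/9)
(2967 + A(-50, w(3))) + 16066 = (2967 + (2/9)*5) + 16066 = (2967 + 10/9) + 16066 = 26713/9 + 16066 = 171307/9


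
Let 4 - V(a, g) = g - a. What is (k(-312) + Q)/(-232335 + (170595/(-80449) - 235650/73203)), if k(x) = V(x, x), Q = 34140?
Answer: -8378237857132/57011557800245 ≈ -0.14696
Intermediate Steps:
V(a, g) = 4 + a - g (V(a, g) = 4 - (g - a) = 4 + (a - g) = 4 + a - g)
k(x) = 4 (k(x) = 4 + x - x = 4)
(k(-312) + Q)/(-232335 + (170595/(-80449) - 235650/73203)) = (4 + 34140)/(-232335 + (170595/(-80449) - 235650/73203)) = 34144/(-232335 + (170595*(-1/80449) - 235650*1/73203)) = 34144/(-232335 + (-170595/80449 - 78550/24401)) = 34144/(-232335 - 10481957545/1963036049) = 34144/(-456092462401960/1963036049) = 34144*(-1963036049/456092462401960) = -8378237857132/57011557800245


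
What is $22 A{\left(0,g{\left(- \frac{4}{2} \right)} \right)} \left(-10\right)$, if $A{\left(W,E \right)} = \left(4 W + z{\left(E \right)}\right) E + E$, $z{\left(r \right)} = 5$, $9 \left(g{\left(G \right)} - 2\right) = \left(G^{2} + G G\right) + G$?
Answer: $-3520$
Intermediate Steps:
$g{\left(G \right)} = 2 + \frac{G}{9} + \frac{2 G^{2}}{9}$ ($g{\left(G \right)} = 2 + \frac{\left(G^{2} + G G\right) + G}{9} = 2 + \frac{\left(G^{2} + G^{2}\right) + G}{9} = 2 + \frac{2 G^{2} + G}{9} = 2 + \frac{G + 2 G^{2}}{9} = 2 + \left(\frac{G}{9} + \frac{2 G^{2}}{9}\right) = 2 + \frac{G}{9} + \frac{2 G^{2}}{9}$)
$A{\left(W,E \right)} = E + E \left(5 + 4 W\right)$ ($A{\left(W,E \right)} = \left(4 W + 5\right) E + E = \left(5 + 4 W\right) E + E = E \left(5 + 4 W\right) + E = E + E \left(5 + 4 W\right)$)
$22 A{\left(0,g{\left(- \frac{4}{2} \right)} \right)} \left(-10\right) = 22 \cdot 2 \left(2 + \frac{\left(-4\right) \frac{1}{2}}{9} + \frac{2 \left(- \frac{4}{2}\right)^{2}}{9}\right) \left(3 + 2 \cdot 0\right) \left(-10\right) = 22 \cdot 2 \left(2 + \frac{\left(-4\right) \frac{1}{2}}{9} + \frac{2 \left(\left(-4\right) \frac{1}{2}\right)^{2}}{9}\right) \left(3 + 0\right) \left(-10\right) = 22 \cdot 2 \left(2 + \frac{1}{9} \left(-2\right) + \frac{2 \left(-2\right)^{2}}{9}\right) 3 \left(-10\right) = 22 \cdot 2 \left(2 - \frac{2}{9} + \frac{2}{9} \cdot 4\right) 3 \left(-10\right) = 22 \cdot 2 \left(2 - \frac{2}{9} + \frac{8}{9}\right) 3 \left(-10\right) = 22 \cdot 2 \cdot \frac{8}{3} \cdot 3 \left(-10\right) = 22 \cdot 16 \left(-10\right) = 352 \left(-10\right) = -3520$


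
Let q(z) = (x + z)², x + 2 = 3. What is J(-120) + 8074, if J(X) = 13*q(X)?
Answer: 192167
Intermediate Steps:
x = 1 (x = -2 + 3 = 1)
q(z) = (1 + z)²
J(X) = 13*(1 + X)²
J(-120) + 8074 = 13*(1 - 120)² + 8074 = 13*(-119)² + 8074 = 13*14161 + 8074 = 184093 + 8074 = 192167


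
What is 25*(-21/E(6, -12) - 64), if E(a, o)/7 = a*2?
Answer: -6425/4 ≈ -1606.3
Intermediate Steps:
E(a, o) = 14*a (E(a, o) = 7*(a*2) = 7*(2*a) = 14*a)
25*(-21/E(6, -12) - 64) = 25*(-21/(14*6) - 64) = 25*(-21/84 - 64) = 25*(-21*1/84 - 64) = 25*(-¼ - 64) = 25*(-257/4) = -6425/4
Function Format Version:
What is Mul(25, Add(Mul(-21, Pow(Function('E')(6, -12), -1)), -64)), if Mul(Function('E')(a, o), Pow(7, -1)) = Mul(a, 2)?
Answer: Rational(-6425, 4) ≈ -1606.3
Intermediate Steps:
Function('E')(a, o) = Mul(14, a) (Function('E')(a, o) = Mul(7, Mul(a, 2)) = Mul(7, Mul(2, a)) = Mul(14, a))
Mul(25, Add(Mul(-21, Pow(Function('E')(6, -12), -1)), -64)) = Mul(25, Add(Mul(-21, Pow(Mul(14, 6), -1)), -64)) = Mul(25, Add(Mul(-21, Pow(84, -1)), -64)) = Mul(25, Add(Mul(-21, Rational(1, 84)), -64)) = Mul(25, Add(Rational(-1, 4), -64)) = Mul(25, Rational(-257, 4)) = Rational(-6425, 4)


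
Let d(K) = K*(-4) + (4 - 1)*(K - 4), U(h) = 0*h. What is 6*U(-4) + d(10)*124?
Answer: -2728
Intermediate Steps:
U(h) = 0
d(K) = -12 - K (d(K) = -4*K + 3*(-4 + K) = -4*K + (-12 + 3*K) = -12 - K)
6*U(-4) + d(10)*124 = 6*0 + (-12 - 1*10)*124 = 0 + (-12 - 10)*124 = 0 - 22*124 = 0 - 2728 = -2728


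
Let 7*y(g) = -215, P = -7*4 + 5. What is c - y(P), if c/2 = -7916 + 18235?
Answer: 144681/7 ≈ 20669.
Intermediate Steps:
P = -23 (P = -7*4 + 5 = -28 + 5 = -23)
y(g) = -215/7 (y(g) = (⅐)*(-215) = -215/7)
c = 20638 (c = 2*(-7916 + 18235) = 2*10319 = 20638)
c - y(P) = 20638 - 1*(-215/7) = 20638 + 215/7 = 144681/7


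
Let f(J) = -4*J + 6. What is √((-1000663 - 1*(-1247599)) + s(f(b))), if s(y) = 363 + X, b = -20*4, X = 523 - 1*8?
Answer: √247814 ≈ 497.81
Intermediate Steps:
X = 515 (X = 523 - 8 = 515)
b = -80
f(J) = 6 - 4*J
s(y) = 878 (s(y) = 363 + 515 = 878)
√((-1000663 - 1*(-1247599)) + s(f(b))) = √((-1000663 - 1*(-1247599)) + 878) = √((-1000663 + 1247599) + 878) = √(246936 + 878) = √247814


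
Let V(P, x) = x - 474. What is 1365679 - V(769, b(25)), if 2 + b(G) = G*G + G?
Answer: 1365505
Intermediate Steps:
b(G) = -2 + G + G**2 (b(G) = -2 + (G*G + G) = -2 + (G**2 + G) = -2 + (G + G**2) = -2 + G + G**2)
V(P, x) = -474 + x
1365679 - V(769, b(25)) = 1365679 - (-474 + (-2 + 25 + 25**2)) = 1365679 - (-474 + (-2 + 25 + 625)) = 1365679 - (-474 + 648) = 1365679 - 1*174 = 1365679 - 174 = 1365505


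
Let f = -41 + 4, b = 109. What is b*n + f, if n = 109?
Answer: 11844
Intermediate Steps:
f = -37
b*n + f = 109*109 - 37 = 11881 - 37 = 11844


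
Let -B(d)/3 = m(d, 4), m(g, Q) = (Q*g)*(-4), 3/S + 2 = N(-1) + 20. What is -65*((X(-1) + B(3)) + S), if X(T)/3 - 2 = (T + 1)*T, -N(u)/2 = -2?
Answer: -214695/22 ≈ -9758.9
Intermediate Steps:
N(u) = 4 (N(u) = -2*(-2) = 4)
X(T) = 6 + 3*T*(1 + T) (X(T) = 6 + 3*((T + 1)*T) = 6 + 3*((1 + T)*T) = 6 + 3*(T*(1 + T)) = 6 + 3*T*(1 + T))
S = 3/22 (S = 3/(-2 + (4 + 20)) = 3/(-2 + 24) = 3/22 ≈ 0.13636)
m(g, Q) = -4*Q*g
B(d) = 48*d (B(d) = -(-12)*4*d = -(-48)*d = 48*d)
-65*((X(-1) + B(3)) + S) = -65*(((6 + 3*(-1) + 3*(-1)²) + 48*3) + 3/22) = -65*(((6 - 3 + 3*1) + 144) + 3/22) = -65*(((6 - 3 + 3) + 144) + 3/22) = -65*((6 + 144) + 3/22) = -65*(150 + 3/22) = -65*3303/22 = -214695/22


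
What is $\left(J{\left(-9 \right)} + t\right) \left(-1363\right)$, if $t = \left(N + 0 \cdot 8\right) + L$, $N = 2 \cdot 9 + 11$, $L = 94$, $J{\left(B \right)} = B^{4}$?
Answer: $-9110292$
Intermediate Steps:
$N = 29$ ($N = 18 + 11 = 29$)
$t = 123$ ($t = \left(29 + 0 \cdot 8\right) + 94 = \left(29 + 0\right) + 94 = 29 + 94 = 123$)
$\left(J{\left(-9 \right)} + t\right) \left(-1363\right) = \left(\left(-9\right)^{4} + 123\right) \left(-1363\right) = \left(6561 + 123\right) \left(-1363\right) = 6684 \left(-1363\right) = -9110292$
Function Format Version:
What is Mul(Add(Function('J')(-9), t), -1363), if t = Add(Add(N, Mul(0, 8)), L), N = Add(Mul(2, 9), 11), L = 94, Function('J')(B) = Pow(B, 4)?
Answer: -9110292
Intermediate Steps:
N = 29 (N = Add(18, 11) = 29)
t = 123 (t = Add(Add(29, Mul(0, 8)), 94) = Add(Add(29, 0), 94) = Add(29, 94) = 123)
Mul(Add(Function('J')(-9), t), -1363) = Mul(Add(Pow(-9, 4), 123), -1363) = Mul(Add(6561, 123), -1363) = Mul(6684, -1363) = -9110292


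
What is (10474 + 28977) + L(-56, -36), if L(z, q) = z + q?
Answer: 39359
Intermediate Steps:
L(z, q) = q + z
(10474 + 28977) + L(-56, -36) = (10474 + 28977) + (-36 - 56) = 39451 - 92 = 39359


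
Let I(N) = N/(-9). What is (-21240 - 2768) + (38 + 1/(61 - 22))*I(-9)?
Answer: -934829/39 ≈ -23970.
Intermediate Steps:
I(N) = -N/9 (I(N) = N*(-1/9) = -N/9)
(-21240 - 2768) + (38 + 1/(61 - 22))*I(-9) = (-21240 - 2768) + (38 + 1/(61 - 22))*(-1/9*(-9)) = -24008 + (38 + 1/39)*1 = -24008 + (1483/39)*1 = -24008 + 1483/39 = -934829/39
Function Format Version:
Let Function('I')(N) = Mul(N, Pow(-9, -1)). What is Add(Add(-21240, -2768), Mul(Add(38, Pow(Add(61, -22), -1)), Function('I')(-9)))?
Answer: Rational(-934829, 39) ≈ -23970.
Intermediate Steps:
Function('I')(N) = Mul(Rational(-1, 9), N) (Function('I')(N) = Mul(N, Rational(-1, 9)) = Mul(Rational(-1, 9), N))
Add(Add(-21240, -2768), Mul(Add(38, Pow(Add(61, -22), -1)), Function('I')(-9))) = Add(Add(-21240, -2768), Mul(Add(38, Pow(Add(61, -22), -1)), Mul(Rational(-1, 9), -9))) = Add(-24008, Mul(Add(38, Pow(39, -1)), 1)) = Add(-24008, Mul(Add(38, Rational(1, 39)), 1)) = Add(-24008, Mul(Rational(1483, 39), 1)) = Add(-24008, Rational(1483, 39)) = Rational(-934829, 39)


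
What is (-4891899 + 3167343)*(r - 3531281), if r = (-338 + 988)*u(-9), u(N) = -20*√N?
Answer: 6089891836236 + 67257684000*I ≈ 6.0899e+12 + 6.7258e+10*I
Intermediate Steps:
r = -39000*I (r = (-338 + 988)*(-60*I) = 650*(-60*I) = -39000*I ≈ -39000.0*I)
(-4891899 + 3167343)*(r - 3531281) = (-4891899 + 3167343)*(-39000*I - 3531281) = -1724556*(-3531281 - 39000*I) = 6089891836236 + 67257684000*I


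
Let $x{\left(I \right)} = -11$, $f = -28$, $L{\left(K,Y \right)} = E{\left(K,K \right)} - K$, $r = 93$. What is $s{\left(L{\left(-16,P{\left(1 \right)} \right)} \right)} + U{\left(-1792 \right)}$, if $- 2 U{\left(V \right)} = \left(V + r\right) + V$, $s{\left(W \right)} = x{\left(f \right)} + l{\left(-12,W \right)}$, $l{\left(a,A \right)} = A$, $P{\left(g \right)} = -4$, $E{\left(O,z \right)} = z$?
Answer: $\frac{3469}{2} \approx 1734.5$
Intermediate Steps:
$L{\left(K,Y \right)} = 0$ ($L{\left(K,Y \right)} = K - K = 0$)
$s{\left(W \right)} = -11 + W$
$U{\left(V \right)} = - \frac{93}{2} - V$ ($U{\left(V \right)} = - \frac{\left(V + 93\right) + V}{2} = - \frac{\left(93 + V\right) + V}{2} = - \frac{93 + 2 V}{2} = - \frac{93}{2} - V$)
$s{\left(L{\left(-16,P{\left(1 \right)} \right)} \right)} + U{\left(-1792 \right)} = \left(-11 + 0\right) - - \frac{3491}{2} = -11 + \left(- \frac{93}{2} + 1792\right) = -11 + \frac{3491}{2} = \frac{3469}{2}$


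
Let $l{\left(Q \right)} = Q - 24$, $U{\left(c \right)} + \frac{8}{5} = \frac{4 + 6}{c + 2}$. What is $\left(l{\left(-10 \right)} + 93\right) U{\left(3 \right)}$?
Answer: $\frac{118}{5} \approx 23.6$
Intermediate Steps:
$U{\left(c \right)} = - \frac{8}{5} + \frac{10}{2 + c}$ ($U{\left(c \right)} = - \frac{8}{5} + \frac{4 + 6}{c + 2} = - \frac{8}{5} + \frac{10}{2 + c}$)
$l{\left(Q \right)} = -24 + Q$ ($l{\left(Q \right)} = Q - 24 = -24 + Q$)
$\left(l{\left(-10 \right)} + 93\right) U{\left(3 \right)} = \left(\left(-24 - 10\right) + 93\right) \frac{2 \left(17 - 12\right)}{5 \left(2 + 3\right)} = \left(-34 + 93\right) \frac{2 \left(17 - 12\right)}{5 \cdot 5} = 59 \cdot \frac{2}{5} \cdot \frac{1}{5} \cdot 5 = 59 \cdot \frac{2}{5} = \frac{118}{5}$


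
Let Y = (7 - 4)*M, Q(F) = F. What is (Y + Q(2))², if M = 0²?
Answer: 4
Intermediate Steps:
M = 0
Y = 0 (Y = (7 - 4)*0 = 3*0 = 0)
(Y + Q(2))² = (0 + 2)² = 2² = 4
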